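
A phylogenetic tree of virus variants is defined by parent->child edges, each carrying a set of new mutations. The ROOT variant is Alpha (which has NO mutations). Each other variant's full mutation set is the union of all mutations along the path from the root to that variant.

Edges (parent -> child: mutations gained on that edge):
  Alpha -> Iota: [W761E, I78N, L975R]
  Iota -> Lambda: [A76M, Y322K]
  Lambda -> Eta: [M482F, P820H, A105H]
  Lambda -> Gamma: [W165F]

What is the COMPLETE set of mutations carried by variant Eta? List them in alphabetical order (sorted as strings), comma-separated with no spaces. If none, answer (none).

At Alpha: gained [] -> total []
At Iota: gained ['W761E', 'I78N', 'L975R'] -> total ['I78N', 'L975R', 'W761E']
At Lambda: gained ['A76M', 'Y322K'] -> total ['A76M', 'I78N', 'L975R', 'W761E', 'Y322K']
At Eta: gained ['M482F', 'P820H', 'A105H'] -> total ['A105H', 'A76M', 'I78N', 'L975R', 'M482F', 'P820H', 'W761E', 'Y322K']

Answer: A105H,A76M,I78N,L975R,M482F,P820H,W761E,Y322K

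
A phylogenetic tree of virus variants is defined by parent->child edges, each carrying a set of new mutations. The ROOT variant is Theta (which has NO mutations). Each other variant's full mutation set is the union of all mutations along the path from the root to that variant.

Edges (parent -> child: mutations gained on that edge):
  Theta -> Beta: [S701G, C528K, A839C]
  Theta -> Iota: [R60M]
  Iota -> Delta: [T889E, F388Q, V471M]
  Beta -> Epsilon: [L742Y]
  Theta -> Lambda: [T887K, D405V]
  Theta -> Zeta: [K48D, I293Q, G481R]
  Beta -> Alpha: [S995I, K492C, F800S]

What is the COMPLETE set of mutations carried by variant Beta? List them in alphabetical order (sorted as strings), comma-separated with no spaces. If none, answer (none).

Answer: A839C,C528K,S701G

Derivation:
At Theta: gained [] -> total []
At Beta: gained ['S701G', 'C528K', 'A839C'] -> total ['A839C', 'C528K', 'S701G']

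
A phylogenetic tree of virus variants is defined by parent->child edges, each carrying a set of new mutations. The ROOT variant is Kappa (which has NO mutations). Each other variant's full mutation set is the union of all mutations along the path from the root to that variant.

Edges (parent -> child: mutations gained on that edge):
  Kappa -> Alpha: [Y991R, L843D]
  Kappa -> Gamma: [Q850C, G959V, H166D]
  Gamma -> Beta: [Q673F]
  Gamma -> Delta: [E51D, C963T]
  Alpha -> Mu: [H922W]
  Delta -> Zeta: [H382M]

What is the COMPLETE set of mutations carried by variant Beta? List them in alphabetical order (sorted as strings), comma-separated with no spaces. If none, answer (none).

At Kappa: gained [] -> total []
At Gamma: gained ['Q850C', 'G959V', 'H166D'] -> total ['G959V', 'H166D', 'Q850C']
At Beta: gained ['Q673F'] -> total ['G959V', 'H166D', 'Q673F', 'Q850C']

Answer: G959V,H166D,Q673F,Q850C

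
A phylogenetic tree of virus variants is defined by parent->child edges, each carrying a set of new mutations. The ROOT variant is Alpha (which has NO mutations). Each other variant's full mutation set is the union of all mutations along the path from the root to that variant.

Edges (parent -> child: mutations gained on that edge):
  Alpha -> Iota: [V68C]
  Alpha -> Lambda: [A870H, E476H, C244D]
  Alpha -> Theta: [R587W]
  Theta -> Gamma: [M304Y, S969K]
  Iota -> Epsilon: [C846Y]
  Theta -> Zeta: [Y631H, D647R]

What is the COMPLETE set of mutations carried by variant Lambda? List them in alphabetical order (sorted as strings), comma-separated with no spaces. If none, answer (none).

At Alpha: gained [] -> total []
At Lambda: gained ['A870H', 'E476H', 'C244D'] -> total ['A870H', 'C244D', 'E476H']

Answer: A870H,C244D,E476H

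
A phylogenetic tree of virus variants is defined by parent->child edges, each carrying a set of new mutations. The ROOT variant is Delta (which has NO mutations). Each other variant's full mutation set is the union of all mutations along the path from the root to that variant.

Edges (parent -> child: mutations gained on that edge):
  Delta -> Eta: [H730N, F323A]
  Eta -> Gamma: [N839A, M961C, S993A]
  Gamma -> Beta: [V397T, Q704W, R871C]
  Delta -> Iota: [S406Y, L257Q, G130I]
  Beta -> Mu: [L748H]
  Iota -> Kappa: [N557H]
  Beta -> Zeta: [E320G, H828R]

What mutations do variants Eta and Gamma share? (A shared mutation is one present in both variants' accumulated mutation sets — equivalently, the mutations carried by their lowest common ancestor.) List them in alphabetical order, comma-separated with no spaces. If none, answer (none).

Accumulating mutations along path to Eta:
  At Delta: gained [] -> total []
  At Eta: gained ['H730N', 'F323A'] -> total ['F323A', 'H730N']
Mutations(Eta) = ['F323A', 'H730N']
Accumulating mutations along path to Gamma:
  At Delta: gained [] -> total []
  At Eta: gained ['H730N', 'F323A'] -> total ['F323A', 'H730N']
  At Gamma: gained ['N839A', 'M961C', 'S993A'] -> total ['F323A', 'H730N', 'M961C', 'N839A', 'S993A']
Mutations(Gamma) = ['F323A', 'H730N', 'M961C', 'N839A', 'S993A']
Intersection: ['F323A', 'H730N'] ∩ ['F323A', 'H730N', 'M961C', 'N839A', 'S993A'] = ['F323A', 'H730N']

Answer: F323A,H730N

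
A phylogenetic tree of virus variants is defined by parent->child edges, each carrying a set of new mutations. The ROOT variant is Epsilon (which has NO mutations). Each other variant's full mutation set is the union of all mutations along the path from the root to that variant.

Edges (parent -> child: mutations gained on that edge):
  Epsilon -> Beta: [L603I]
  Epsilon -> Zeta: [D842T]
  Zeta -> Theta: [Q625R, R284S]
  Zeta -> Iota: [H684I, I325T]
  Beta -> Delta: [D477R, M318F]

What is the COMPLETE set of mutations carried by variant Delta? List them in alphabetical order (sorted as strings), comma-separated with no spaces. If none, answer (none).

At Epsilon: gained [] -> total []
At Beta: gained ['L603I'] -> total ['L603I']
At Delta: gained ['D477R', 'M318F'] -> total ['D477R', 'L603I', 'M318F']

Answer: D477R,L603I,M318F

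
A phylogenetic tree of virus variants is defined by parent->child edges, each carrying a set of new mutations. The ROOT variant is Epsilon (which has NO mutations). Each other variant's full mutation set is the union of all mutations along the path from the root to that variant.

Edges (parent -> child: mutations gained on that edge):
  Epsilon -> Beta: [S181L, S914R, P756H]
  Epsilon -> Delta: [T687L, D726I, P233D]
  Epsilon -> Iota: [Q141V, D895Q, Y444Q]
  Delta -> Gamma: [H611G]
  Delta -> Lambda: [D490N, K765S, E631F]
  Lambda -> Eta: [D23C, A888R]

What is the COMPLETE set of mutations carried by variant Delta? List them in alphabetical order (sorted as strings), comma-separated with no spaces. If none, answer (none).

Answer: D726I,P233D,T687L

Derivation:
At Epsilon: gained [] -> total []
At Delta: gained ['T687L', 'D726I', 'P233D'] -> total ['D726I', 'P233D', 'T687L']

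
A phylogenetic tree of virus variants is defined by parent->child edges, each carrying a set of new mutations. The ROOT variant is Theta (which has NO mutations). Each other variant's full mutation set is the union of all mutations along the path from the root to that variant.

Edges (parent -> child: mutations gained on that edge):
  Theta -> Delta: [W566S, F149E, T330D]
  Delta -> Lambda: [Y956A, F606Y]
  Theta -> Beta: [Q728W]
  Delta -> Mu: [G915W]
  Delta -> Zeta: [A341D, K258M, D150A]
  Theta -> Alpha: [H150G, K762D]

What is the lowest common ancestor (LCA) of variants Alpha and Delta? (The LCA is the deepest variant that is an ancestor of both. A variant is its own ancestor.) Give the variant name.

Path from root to Alpha: Theta -> Alpha
  ancestors of Alpha: {Theta, Alpha}
Path from root to Delta: Theta -> Delta
  ancestors of Delta: {Theta, Delta}
Common ancestors: {Theta}
Walk up from Delta: Delta (not in ancestors of Alpha), Theta (in ancestors of Alpha)
Deepest common ancestor (LCA) = Theta

Answer: Theta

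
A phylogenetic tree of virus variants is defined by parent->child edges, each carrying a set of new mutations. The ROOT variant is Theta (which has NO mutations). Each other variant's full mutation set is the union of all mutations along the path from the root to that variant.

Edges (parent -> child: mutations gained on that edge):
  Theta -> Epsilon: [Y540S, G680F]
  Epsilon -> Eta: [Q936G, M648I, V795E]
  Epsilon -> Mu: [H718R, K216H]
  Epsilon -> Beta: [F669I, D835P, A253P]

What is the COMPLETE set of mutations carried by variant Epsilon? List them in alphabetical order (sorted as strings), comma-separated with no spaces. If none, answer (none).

At Theta: gained [] -> total []
At Epsilon: gained ['Y540S', 'G680F'] -> total ['G680F', 'Y540S']

Answer: G680F,Y540S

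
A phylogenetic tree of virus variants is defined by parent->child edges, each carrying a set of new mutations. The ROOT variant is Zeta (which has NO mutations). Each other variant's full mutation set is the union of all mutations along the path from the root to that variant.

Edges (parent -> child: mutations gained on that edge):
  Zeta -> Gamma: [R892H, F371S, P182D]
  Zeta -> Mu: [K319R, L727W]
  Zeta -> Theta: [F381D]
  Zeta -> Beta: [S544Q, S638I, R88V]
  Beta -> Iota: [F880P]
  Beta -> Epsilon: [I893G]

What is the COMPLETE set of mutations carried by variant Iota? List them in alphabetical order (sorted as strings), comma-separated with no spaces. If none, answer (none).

At Zeta: gained [] -> total []
At Beta: gained ['S544Q', 'S638I', 'R88V'] -> total ['R88V', 'S544Q', 'S638I']
At Iota: gained ['F880P'] -> total ['F880P', 'R88V', 'S544Q', 'S638I']

Answer: F880P,R88V,S544Q,S638I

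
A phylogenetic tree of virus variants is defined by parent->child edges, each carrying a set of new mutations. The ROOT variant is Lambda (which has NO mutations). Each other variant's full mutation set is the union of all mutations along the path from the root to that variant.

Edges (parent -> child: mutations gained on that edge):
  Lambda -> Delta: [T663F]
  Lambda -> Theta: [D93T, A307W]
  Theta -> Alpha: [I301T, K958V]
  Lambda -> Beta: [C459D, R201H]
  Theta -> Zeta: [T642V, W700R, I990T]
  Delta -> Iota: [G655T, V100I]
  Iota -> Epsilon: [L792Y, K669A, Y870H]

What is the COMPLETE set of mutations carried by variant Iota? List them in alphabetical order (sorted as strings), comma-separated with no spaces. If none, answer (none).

Answer: G655T,T663F,V100I

Derivation:
At Lambda: gained [] -> total []
At Delta: gained ['T663F'] -> total ['T663F']
At Iota: gained ['G655T', 'V100I'] -> total ['G655T', 'T663F', 'V100I']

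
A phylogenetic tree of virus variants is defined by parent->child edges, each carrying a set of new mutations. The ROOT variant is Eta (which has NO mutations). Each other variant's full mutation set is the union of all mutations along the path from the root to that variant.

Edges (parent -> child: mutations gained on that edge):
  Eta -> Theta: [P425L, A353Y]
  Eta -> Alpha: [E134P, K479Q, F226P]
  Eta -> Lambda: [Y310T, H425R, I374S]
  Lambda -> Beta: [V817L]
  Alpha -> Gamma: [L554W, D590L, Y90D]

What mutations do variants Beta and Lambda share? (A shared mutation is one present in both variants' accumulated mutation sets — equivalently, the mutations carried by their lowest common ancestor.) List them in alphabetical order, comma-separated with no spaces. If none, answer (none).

Answer: H425R,I374S,Y310T

Derivation:
Accumulating mutations along path to Beta:
  At Eta: gained [] -> total []
  At Lambda: gained ['Y310T', 'H425R', 'I374S'] -> total ['H425R', 'I374S', 'Y310T']
  At Beta: gained ['V817L'] -> total ['H425R', 'I374S', 'V817L', 'Y310T']
Mutations(Beta) = ['H425R', 'I374S', 'V817L', 'Y310T']
Accumulating mutations along path to Lambda:
  At Eta: gained [] -> total []
  At Lambda: gained ['Y310T', 'H425R', 'I374S'] -> total ['H425R', 'I374S', 'Y310T']
Mutations(Lambda) = ['H425R', 'I374S', 'Y310T']
Intersection: ['H425R', 'I374S', 'V817L', 'Y310T'] ∩ ['H425R', 'I374S', 'Y310T'] = ['H425R', 'I374S', 'Y310T']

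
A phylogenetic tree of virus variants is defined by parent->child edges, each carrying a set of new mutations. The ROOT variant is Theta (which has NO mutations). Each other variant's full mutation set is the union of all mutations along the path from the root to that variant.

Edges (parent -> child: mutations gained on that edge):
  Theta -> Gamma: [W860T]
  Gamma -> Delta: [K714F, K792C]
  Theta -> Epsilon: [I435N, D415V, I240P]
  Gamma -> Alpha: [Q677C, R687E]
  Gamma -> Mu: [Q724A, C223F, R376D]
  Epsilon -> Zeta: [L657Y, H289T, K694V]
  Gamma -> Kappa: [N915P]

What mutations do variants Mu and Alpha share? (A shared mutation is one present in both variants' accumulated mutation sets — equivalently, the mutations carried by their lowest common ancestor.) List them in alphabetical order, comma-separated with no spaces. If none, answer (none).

Answer: W860T

Derivation:
Accumulating mutations along path to Mu:
  At Theta: gained [] -> total []
  At Gamma: gained ['W860T'] -> total ['W860T']
  At Mu: gained ['Q724A', 'C223F', 'R376D'] -> total ['C223F', 'Q724A', 'R376D', 'W860T']
Mutations(Mu) = ['C223F', 'Q724A', 'R376D', 'W860T']
Accumulating mutations along path to Alpha:
  At Theta: gained [] -> total []
  At Gamma: gained ['W860T'] -> total ['W860T']
  At Alpha: gained ['Q677C', 'R687E'] -> total ['Q677C', 'R687E', 'W860T']
Mutations(Alpha) = ['Q677C', 'R687E', 'W860T']
Intersection: ['C223F', 'Q724A', 'R376D', 'W860T'] ∩ ['Q677C', 'R687E', 'W860T'] = ['W860T']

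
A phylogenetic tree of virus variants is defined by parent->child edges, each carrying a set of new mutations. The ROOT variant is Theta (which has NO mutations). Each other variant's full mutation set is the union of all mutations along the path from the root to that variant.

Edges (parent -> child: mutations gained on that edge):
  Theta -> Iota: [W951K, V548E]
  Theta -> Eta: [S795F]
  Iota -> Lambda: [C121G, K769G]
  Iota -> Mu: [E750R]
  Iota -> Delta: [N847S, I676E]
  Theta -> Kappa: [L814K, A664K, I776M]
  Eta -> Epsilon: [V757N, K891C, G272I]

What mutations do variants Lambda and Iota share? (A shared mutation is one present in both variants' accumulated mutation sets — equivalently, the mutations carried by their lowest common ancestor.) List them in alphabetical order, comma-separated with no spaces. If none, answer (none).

Accumulating mutations along path to Lambda:
  At Theta: gained [] -> total []
  At Iota: gained ['W951K', 'V548E'] -> total ['V548E', 'W951K']
  At Lambda: gained ['C121G', 'K769G'] -> total ['C121G', 'K769G', 'V548E', 'W951K']
Mutations(Lambda) = ['C121G', 'K769G', 'V548E', 'W951K']
Accumulating mutations along path to Iota:
  At Theta: gained [] -> total []
  At Iota: gained ['W951K', 'V548E'] -> total ['V548E', 'W951K']
Mutations(Iota) = ['V548E', 'W951K']
Intersection: ['C121G', 'K769G', 'V548E', 'W951K'] ∩ ['V548E', 'W951K'] = ['V548E', 'W951K']

Answer: V548E,W951K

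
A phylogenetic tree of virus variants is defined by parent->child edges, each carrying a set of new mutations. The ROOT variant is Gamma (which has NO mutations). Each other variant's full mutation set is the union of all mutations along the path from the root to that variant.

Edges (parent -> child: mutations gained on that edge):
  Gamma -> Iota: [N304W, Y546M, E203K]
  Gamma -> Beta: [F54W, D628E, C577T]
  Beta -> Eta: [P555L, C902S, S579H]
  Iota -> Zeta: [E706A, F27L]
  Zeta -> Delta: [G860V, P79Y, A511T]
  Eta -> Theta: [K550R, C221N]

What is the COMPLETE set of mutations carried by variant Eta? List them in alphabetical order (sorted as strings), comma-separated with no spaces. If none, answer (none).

At Gamma: gained [] -> total []
At Beta: gained ['F54W', 'D628E', 'C577T'] -> total ['C577T', 'D628E', 'F54W']
At Eta: gained ['P555L', 'C902S', 'S579H'] -> total ['C577T', 'C902S', 'D628E', 'F54W', 'P555L', 'S579H']

Answer: C577T,C902S,D628E,F54W,P555L,S579H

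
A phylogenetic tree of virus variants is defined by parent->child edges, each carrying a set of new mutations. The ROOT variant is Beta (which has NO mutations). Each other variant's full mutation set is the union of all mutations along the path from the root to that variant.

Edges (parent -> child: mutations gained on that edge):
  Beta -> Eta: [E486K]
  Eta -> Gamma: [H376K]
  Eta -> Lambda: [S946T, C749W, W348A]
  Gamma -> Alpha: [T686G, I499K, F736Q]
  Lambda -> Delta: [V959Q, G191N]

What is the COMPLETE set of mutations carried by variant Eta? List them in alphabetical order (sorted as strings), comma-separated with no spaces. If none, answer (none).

At Beta: gained [] -> total []
At Eta: gained ['E486K'] -> total ['E486K']

Answer: E486K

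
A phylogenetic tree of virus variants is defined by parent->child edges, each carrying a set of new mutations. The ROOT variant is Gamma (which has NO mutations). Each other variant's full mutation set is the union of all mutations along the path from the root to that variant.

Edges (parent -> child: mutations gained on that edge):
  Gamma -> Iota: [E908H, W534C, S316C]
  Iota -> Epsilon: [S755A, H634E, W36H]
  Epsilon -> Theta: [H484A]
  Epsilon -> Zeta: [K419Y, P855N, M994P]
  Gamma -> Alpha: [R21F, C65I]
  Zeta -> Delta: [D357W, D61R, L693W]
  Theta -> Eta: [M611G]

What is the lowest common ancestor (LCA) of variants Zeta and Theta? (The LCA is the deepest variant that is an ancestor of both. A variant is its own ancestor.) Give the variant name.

Answer: Epsilon

Derivation:
Path from root to Zeta: Gamma -> Iota -> Epsilon -> Zeta
  ancestors of Zeta: {Gamma, Iota, Epsilon, Zeta}
Path from root to Theta: Gamma -> Iota -> Epsilon -> Theta
  ancestors of Theta: {Gamma, Iota, Epsilon, Theta}
Common ancestors: {Gamma, Iota, Epsilon}
Walk up from Theta: Theta (not in ancestors of Zeta), Epsilon (in ancestors of Zeta), Iota (in ancestors of Zeta), Gamma (in ancestors of Zeta)
Deepest common ancestor (LCA) = Epsilon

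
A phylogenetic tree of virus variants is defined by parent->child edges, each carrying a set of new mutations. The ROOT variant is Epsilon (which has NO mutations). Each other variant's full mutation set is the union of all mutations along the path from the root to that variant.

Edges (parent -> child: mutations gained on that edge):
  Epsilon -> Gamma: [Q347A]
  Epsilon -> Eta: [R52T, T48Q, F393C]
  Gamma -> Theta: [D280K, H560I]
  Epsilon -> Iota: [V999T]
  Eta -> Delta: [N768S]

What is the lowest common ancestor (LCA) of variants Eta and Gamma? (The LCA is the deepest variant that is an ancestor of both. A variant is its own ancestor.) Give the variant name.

Answer: Epsilon

Derivation:
Path from root to Eta: Epsilon -> Eta
  ancestors of Eta: {Epsilon, Eta}
Path from root to Gamma: Epsilon -> Gamma
  ancestors of Gamma: {Epsilon, Gamma}
Common ancestors: {Epsilon}
Walk up from Gamma: Gamma (not in ancestors of Eta), Epsilon (in ancestors of Eta)
Deepest common ancestor (LCA) = Epsilon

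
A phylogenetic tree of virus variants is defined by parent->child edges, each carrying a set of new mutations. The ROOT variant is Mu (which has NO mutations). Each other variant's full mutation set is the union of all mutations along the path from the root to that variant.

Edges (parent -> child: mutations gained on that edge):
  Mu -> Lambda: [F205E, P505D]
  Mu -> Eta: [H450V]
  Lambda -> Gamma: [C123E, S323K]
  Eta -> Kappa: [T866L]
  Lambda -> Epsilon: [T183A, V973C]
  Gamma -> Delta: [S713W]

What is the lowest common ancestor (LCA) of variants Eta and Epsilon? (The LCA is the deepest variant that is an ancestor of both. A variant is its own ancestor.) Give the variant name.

Answer: Mu

Derivation:
Path from root to Eta: Mu -> Eta
  ancestors of Eta: {Mu, Eta}
Path from root to Epsilon: Mu -> Lambda -> Epsilon
  ancestors of Epsilon: {Mu, Lambda, Epsilon}
Common ancestors: {Mu}
Walk up from Epsilon: Epsilon (not in ancestors of Eta), Lambda (not in ancestors of Eta), Mu (in ancestors of Eta)
Deepest common ancestor (LCA) = Mu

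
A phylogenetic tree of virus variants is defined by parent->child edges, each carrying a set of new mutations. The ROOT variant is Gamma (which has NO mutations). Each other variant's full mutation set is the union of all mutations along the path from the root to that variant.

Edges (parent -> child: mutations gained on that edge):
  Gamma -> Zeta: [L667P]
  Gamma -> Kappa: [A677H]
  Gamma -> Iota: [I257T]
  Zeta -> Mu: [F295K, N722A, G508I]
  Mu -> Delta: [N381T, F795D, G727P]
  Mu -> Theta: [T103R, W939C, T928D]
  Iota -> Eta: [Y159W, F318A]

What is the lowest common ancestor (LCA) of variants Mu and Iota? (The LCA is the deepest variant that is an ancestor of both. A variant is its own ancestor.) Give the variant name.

Path from root to Mu: Gamma -> Zeta -> Mu
  ancestors of Mu: {Gamma, Zeta, Mu}
Path from root to Iota: Gamma -> Iota
  ancestors of Iota: {Gamma, Iota}
Common ancestors: {Gamma}
Walk up from Iota: Iota (not in ancestors of Mu), Gamma (in ancestors of Mu)
Deepest common ancestor (LCA) = Gamma

Answer: Gamma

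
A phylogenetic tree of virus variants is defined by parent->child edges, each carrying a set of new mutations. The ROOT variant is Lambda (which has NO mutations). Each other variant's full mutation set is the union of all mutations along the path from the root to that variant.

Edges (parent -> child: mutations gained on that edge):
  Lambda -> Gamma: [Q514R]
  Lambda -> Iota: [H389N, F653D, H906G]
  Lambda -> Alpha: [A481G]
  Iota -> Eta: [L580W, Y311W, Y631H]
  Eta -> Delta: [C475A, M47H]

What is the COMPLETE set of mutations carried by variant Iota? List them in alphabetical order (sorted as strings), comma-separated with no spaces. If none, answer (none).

At Lambda: gained [] -> total []
At Iota: gained ['H389N', 'F653D', 'H906G'] -> total ['F653D', 'H389N', 'H906G']

Answer: F653D,H389N,H906G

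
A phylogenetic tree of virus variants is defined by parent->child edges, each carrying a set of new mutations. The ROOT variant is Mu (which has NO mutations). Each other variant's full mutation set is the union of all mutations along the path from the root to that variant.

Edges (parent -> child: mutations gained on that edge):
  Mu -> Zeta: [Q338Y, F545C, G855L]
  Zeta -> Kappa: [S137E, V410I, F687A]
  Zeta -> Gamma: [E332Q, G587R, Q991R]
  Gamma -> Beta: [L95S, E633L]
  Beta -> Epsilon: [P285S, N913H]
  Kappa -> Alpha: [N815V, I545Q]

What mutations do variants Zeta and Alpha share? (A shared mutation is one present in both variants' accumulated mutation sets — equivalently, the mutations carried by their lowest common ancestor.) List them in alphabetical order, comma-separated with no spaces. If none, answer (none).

Answer: F545C,G855L,Q338Y

Derivation:
Accumulating mutations along path to Zeta:
  At Mu: gained [] -> total []
  At Zeta: gained ['Q338Y', 'F545C', 'G855L'] -> total ['F545C', 'G855L', 'Q338Y']
Mutations(Zeta) = ['F545C', 'G855L', 'Q338Y']
Accumulating mutations along path to Alpha:
  At Mu: gained [] -> total []
  At Zeta: gained ['Q338Y', 'F545C', 'G855L'] -> total ['F545C', 'G855L', 'Q338Y']
  At Kappa: gained ['S137E', 'V410I', 'F687A'] -> total ['F545C', 'F687A', 'G855L', 'Q338Y', 'S137E', 'V410I']
  At Alpha: gained ['N815V', 'I545Q'] -> total ['F545C', 'F687A', 'G855L', 'I545Q', 'N815V', 'Q338Y', 'S137E', 'V410I']
Mutations(Alpha) = ['F545C', 'F687A', 'G855L', 'I545Q', 'N815V', 'Q338Y', 'S137E', 'V410I']
Intersection: ['F545C', 'G855L', 'Q338Y'] ∩ ['F545C', 'F687A', 'G855L', 'I545Q', 'N815V', 'Q338Y', 'S137E', 'V410I'] = ['F545C', 'G855L', 'Q338Y']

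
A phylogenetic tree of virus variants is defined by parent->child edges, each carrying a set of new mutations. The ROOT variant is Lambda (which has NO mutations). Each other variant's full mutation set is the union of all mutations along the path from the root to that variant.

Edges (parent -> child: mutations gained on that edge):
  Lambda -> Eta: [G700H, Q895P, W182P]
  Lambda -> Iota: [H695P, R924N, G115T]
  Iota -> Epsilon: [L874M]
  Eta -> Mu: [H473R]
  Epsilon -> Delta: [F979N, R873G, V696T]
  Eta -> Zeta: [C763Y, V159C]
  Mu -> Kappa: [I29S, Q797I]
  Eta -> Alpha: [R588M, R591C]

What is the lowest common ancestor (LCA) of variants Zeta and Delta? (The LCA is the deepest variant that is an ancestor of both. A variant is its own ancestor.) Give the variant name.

Answer: Lambda

Derivation:
Path from root to Zeta: Lambda -> Eta -> Zeta
  ancestors of Zeta: {Lambda, Eta, Zeta}
Path from root to Delta: Lambda -> Iota -> Epsilon -> Delta
  ancestors of Delta: {Lambda, Iota, Epsilon, Delta}
Common ancestors: {Lambda}
Walk up from Delta: Delta (not in ancestors of Zeta), Epsilon (not in ancestors of Zeta), Iota (not in ancestors of Zeta), Lambda (in ancestors of Zeta)
Deepest common ancestor (LCA) = Lambda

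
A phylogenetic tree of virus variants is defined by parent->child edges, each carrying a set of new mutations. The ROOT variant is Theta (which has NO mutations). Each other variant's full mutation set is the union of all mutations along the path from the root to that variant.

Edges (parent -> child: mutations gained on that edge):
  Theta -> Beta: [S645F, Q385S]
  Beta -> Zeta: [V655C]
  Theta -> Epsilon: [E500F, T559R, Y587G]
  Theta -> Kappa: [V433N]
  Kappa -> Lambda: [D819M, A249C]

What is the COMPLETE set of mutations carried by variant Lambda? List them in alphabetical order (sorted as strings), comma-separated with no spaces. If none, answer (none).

Answer: A249C,D819M,V433N

Derivation:
At Theta: gained [] -> total []
At Kappa: gained ['V433N'] -> total ['V433N']
At Lambda: gained ['D819M', 'A249C'] -> total ['A249C', 'D819M', 'V433N']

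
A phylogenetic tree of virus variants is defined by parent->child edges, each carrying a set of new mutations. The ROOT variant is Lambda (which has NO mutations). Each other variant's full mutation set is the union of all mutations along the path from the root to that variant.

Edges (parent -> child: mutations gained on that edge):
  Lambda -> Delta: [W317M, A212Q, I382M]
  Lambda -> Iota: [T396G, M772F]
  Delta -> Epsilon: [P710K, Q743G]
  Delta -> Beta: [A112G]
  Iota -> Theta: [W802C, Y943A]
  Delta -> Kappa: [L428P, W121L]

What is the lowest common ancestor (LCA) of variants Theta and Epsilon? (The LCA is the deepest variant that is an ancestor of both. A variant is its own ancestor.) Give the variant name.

Path from root to Theta: Lambda -> Iota -> Theta
  ancestors of Theta: {Lambda, Iota, Theta}
Path from root to Epsilon: Lambda -> Delta -> Epsilon
  ancestors of Epsilon: {Lambda, Delta, Epsilon}
Common ancestors: {Lambda}
Walk up from Epsilon: Epsilon (not in ancestors of Theta), Delta (not in ancestors of Theta), Lambda (in ancestors of Theta)
Deepest common ancestor (LCA) = Lambda

Answer: Lambda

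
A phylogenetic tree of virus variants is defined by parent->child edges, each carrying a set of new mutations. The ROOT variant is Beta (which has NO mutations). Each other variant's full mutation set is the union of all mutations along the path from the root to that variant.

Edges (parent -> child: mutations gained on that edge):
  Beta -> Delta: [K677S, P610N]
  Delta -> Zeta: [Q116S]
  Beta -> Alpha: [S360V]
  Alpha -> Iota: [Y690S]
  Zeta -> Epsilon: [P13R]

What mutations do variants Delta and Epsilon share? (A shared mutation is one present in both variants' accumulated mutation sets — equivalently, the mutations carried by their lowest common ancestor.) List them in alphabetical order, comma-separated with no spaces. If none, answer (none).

Accumulating mutations along path to Delta:
  At Beta: gained [] -> total []
  At Delta: gained ['K677S', 'P610N'] -> total ['K677S', 'P610N']
Mutations(Delta) = ['K677S', 'P610N']
Accumulating mutations along path to Epsilon:
  At Beta: gained [] -> total []
  At Delta: gained ['K677S', 'P610N'] -> total ['K677S', 'P610N']
  At Zeta: gained ['Q116S'] -> total ['K677S', 'P610N', 'Q116S']
  At Epsilon: gained ['P13R'] -> total ['K677S', 'P13R', 'P610N', 'Q116S']
Mutations(Epsilon) = ['K677S', 'P13R', 'P610N', 'Q116S']
Intersection: ['K677S', 'P610N'] ∩ ['K677S', 'P13R', 'P610N', 'Q116S'] = ['K677S', 'P610N']

Answer: K677S,P610N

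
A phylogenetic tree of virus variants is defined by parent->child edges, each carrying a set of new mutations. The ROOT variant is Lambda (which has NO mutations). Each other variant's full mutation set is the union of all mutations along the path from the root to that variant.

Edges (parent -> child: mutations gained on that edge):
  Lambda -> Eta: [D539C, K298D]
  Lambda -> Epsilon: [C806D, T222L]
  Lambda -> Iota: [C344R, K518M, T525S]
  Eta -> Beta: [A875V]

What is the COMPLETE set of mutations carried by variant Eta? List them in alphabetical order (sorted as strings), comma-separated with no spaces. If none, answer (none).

Answer: D539C,K298D

Derivation:
At Lambda: gained [] -> total []
At Eta: gained ['D539C', 'K298D'] -> total ['D539C', 'K298D']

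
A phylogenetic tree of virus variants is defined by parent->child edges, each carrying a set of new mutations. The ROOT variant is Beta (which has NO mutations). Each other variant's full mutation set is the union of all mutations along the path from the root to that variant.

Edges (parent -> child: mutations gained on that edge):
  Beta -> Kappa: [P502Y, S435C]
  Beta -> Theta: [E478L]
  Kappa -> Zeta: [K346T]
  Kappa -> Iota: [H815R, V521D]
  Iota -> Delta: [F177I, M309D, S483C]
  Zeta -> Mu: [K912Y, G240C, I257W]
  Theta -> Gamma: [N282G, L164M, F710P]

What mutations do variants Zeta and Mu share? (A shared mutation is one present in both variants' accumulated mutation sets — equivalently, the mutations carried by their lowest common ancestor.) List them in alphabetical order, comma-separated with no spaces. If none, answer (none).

Accumulating mutations along path to Zeta:
  At Beta: gained [] -> total []
  At Kappa: gained ['P502Y', 'S435C'] -> total ['P502Y', 'S435C']
  At Zeta: gained ['K346T'] -> total ['K346T', 'P502Y', 'S435C']
Mutations(Zeta) = ['K346T', 'P502Y', 'S435C']
Accumulating mutations along path to Mu:
  At Beta: gained [] -> total []
  At Kappa: gained ['P502Y', 'S435C'] -> total ['P502Y', 'S435C']
  At Zeta: gained ['K346T'] -> total ['K346T', 'P502Y', 'S435C']
  At Mu: gained ['K912Y', 'G240C', 'I257W'] -> total ['G240C', 'I257W', 'K346T', 'K912Y', 'P502Y', 'S435C']
Mutations(Mu) = ['G240C', 'I257W', 'K346T', 'K912Y', 'P502Y', 'S435C']
Intersection: ['K346T', 'P502Y', 'S435C'] ∩ ['G240C', 'I257W', 'K346T', 'K912Y', 'P502Y', 'S435C'] = ['K346T', 'P502Y', 'S435C']

Answer: K346T,P502Y,S435C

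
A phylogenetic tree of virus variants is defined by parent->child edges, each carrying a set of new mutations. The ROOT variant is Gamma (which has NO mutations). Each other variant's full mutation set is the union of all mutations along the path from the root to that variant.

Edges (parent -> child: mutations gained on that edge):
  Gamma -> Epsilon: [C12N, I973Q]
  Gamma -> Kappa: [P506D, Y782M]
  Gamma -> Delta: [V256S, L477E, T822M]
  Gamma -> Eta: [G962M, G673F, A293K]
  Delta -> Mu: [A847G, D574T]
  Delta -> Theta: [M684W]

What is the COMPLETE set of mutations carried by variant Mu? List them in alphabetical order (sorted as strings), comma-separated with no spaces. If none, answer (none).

At Gamma: gained [] -> total []
At Delta: gained ['V256S', 'L477E', 'T822M'] -> total ['L477E', 'T822M', 'V256S']
At Mu: gained ['A847G', 'D574T'] -> total ['A847G', 'D574T', 'L477E', 'T822M', 'V256S']

Answer: A847G,D574T,L477E,T822M,V256S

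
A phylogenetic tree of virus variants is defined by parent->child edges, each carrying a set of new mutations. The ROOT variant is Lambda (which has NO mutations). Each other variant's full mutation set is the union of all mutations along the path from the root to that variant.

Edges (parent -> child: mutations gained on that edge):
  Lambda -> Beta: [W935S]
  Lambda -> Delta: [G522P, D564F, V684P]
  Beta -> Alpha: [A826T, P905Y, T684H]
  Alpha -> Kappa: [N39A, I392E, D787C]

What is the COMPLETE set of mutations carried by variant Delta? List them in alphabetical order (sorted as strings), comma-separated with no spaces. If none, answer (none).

Answer: D564F,G522P,V684P

Derivation:
At Lambda: gained [] -> total []
At Delta: gained ['G522P', 'D564F', 'V684P'] -> total ['D564F', 'G522P', 'V684P']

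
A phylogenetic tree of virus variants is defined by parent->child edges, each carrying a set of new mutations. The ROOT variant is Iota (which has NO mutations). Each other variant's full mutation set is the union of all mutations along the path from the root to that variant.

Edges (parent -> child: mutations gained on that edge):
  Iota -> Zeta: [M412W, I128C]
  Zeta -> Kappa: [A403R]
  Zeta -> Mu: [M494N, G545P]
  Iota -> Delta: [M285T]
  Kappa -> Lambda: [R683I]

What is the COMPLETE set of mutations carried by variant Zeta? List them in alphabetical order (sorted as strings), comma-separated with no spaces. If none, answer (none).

Answer: I128C,M412W

Derivation:
At Iota: gained [] -> total []
At Zeta: gained ['M412W', 'I128C'] -> total ['I128C', 'M412W']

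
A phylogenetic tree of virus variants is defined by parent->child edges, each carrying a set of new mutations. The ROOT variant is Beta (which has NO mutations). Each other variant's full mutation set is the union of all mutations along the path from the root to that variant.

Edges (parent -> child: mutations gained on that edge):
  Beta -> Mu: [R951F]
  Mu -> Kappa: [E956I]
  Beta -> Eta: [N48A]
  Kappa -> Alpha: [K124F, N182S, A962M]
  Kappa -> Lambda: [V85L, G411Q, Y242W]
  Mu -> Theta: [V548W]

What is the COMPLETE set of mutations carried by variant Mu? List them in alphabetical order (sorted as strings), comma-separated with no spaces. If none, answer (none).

Answer: R951F

Derivation:
At Beta: gained [] -> total []
At Mu: gained ['R951F'] -> total ['R951F']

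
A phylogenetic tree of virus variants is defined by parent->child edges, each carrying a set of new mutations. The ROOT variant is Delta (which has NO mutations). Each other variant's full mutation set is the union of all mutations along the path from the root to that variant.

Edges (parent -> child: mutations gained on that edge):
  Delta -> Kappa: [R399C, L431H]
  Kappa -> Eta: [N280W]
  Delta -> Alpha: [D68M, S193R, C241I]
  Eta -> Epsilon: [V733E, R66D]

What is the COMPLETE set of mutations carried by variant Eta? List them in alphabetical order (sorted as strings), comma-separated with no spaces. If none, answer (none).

At Delta: gained [] -> total []
At Kappa: gained ['R399C', 'L431H'] -> total ['L431H', 'R399C']
At Eta: gained ['N280W'] -> total ['L431H', 'N280W', 'R399C']

Answer: L431H,N280W,R399C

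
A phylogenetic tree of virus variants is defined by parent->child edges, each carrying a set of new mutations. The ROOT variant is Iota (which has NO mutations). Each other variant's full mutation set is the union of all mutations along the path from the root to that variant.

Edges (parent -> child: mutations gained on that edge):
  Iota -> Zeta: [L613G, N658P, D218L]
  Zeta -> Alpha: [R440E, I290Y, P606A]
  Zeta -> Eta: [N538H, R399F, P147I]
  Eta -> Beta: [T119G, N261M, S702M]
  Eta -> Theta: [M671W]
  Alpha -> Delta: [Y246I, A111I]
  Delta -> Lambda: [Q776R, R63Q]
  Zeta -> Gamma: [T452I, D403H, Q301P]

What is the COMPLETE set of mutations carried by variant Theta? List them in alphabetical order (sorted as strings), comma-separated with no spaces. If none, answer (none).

At Iota: gained [] -> total []
At Zeta: gained ['L613G', 'N658P', 'D218L'] -> total ['D218L', 'L613G', 'N658P']
At Eta: gained ['N538H', 'R399F', 'P147I'] -> total ['D218L', 'L613G', 'N538H', 'N658P', 'P147I', 'R399F']
At Theta: gained ['M671W'] -> total ['D218L', 'L613G', 'M671W', 'N538H', 'N658P', 'P147I', 'R399F']

Answer: D218L,L613G,M671W,N538H,N658P,P147I,R399F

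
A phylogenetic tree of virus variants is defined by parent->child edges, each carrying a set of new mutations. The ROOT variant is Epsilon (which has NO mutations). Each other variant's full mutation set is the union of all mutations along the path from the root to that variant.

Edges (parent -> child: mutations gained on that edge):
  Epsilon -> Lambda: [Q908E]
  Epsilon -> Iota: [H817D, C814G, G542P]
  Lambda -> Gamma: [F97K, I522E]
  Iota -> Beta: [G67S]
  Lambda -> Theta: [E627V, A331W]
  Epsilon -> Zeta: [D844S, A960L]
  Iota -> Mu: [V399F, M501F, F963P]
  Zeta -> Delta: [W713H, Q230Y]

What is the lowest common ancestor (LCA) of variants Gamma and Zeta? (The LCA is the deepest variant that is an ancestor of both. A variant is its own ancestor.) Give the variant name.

Answer: Epsilon

Derivation:
Path from root to Gamma: Epsilon -> Lambda -> Gamma
  ancestors of Gamma: {Epsilon, Lambda, Gamma}
Path from root to Zeta: Epsilon -> Zeta
  ancestors of Zeta: {Epsilon, Zeta}
Common ancestors: {Epsilon}
Walk up from Zeta: Zeta (not in ancestors of Gamma), Epsilon (in ancestors of Gamma)
Deepest common ancestor (LCA) = Epsilon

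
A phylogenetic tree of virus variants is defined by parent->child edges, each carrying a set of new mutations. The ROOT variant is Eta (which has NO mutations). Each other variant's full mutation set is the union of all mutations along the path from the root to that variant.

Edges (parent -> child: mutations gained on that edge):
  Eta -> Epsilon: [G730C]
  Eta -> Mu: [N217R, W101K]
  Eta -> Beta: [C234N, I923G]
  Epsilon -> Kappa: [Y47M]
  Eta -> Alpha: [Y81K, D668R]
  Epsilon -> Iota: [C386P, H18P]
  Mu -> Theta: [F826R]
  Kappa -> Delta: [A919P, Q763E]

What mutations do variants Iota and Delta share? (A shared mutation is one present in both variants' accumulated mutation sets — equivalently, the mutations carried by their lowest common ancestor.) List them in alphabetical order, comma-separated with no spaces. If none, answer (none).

Accumulating mutations along path to Iota:
  At Eta: gained [] -> total []
  At Epsilon: gained ['G730C'] -> total ['G730C']
  At Iota: gained ['C386P', 'H18P'] -> total ['C386P', 'G730C', 'H18P']
Mutations(Iota) = ['C386P', 'G730C', 'H18P']
Accumulating mutations along path to Delta:
  At Eta: gained [] -> total []
  At Epsilon: gained ['G730C'] -> total ['G730C']
  At Kappa: gained ['Y47M'] -> total ['G730C', 'Y47M']
  At Delta: gained ['A919P', 'Q763E'] -> total ['A919P', 'G730C', 'Q763E', 'Y47M']
Mutations(Delta) = ['A919P', 'G730C', 'Q763E', 'Y47M']
Intersection: ['C386P', 'G730C', 'H18P'] ∩ ['A919P', 'G730C', 'Q763E', 'Y47M'] = ['G730C']

Answer: G730C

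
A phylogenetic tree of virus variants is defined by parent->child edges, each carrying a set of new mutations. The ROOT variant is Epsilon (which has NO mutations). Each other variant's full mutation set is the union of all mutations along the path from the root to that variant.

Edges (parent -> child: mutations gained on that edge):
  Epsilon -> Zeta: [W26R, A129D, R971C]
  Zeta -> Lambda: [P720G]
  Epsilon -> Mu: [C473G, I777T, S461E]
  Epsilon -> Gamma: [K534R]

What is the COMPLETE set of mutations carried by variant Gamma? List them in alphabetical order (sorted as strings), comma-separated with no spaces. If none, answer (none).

At Epsilon: gained [] -> total []
At Gamma: gained ['K534R'] -> total ['K534R']

Answer: K534R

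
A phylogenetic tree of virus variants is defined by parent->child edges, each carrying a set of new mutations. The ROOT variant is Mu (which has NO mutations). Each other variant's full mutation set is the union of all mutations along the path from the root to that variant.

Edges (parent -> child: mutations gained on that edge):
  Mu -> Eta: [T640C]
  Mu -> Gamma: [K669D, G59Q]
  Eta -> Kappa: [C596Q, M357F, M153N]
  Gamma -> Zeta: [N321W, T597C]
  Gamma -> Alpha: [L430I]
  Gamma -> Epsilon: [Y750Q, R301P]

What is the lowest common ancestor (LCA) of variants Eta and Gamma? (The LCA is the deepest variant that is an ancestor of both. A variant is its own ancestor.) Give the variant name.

Answer: Mu

Derivation:
Path from root to Eta: Mu -> Eta
  ancestors of Eta: {Mu, Eta}
Path from root to Gamma: Mu -> Gamma
  ancestors of Gamma: {Mu, Gamma}
Common ancestors: {Mu}
Walk up from Gamma: Gamma (not in ancestors of Eta), Mu (in ancestors of Eta)
Deepest common ancestor (LCA) = Mu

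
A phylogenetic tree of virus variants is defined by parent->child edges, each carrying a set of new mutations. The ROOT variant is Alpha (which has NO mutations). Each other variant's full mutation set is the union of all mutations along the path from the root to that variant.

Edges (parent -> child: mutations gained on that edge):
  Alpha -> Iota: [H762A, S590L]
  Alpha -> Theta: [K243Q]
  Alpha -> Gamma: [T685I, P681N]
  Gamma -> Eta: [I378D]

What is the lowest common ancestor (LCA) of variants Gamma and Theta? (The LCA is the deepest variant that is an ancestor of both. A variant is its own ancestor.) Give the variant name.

Answer: Alpha

Derivation:
Path from root to Gamma: Alpha -> Gamma
  ancestors of Gamma: {Alpha, Gamma}
Path from root to Theta: Alpha -> Theta
  ancestors of Theta: {Alpha, Theta}
Common ancestors: {Alpha}
Walk up from Theta: Theta (not in ancestors of Gamma), Alpha (in ancestors of Gamma)
Deepest common ancestor (LCA) = Alpha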